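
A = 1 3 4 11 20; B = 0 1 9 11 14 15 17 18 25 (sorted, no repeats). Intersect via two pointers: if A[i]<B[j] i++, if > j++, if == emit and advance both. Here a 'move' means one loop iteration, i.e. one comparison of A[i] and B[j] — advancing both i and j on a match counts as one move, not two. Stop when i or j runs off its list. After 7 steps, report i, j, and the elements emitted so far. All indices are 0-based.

i=4, j=5, emitted=[1, 11]

[i=0,j=0] 1>0 → j++
[i=0,j=1] 1==1 emit → i++,j++
[i=1,j=2] 3<9 → i++
[i=2,j=2] 4<9 → i++
[i=3,j=2] 11>9 → j++
[i=3,j=3] 11==11 emit → i++,j++
[i=4,j=4] 20>14 → j++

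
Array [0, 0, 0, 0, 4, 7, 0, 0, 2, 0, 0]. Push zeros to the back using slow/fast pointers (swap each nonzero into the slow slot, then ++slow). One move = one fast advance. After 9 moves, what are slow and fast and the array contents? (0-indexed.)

slow=0 fast=0: a[fast]=0, fast++
slow=0 fast=1: a[fast]=0, fast++
slow=0 fast=2: a[fast]=0, fast++
slow=0 fast=3: a[fast]=0, fast++
slow=0 fast=4: a[fast]=4≠0 swap→a[0]=4, slow++,fast++
slow=1 fast=5: a[fast]=7≠0 swap→a[1]=7, slow++,fast++
slow=2 fast=6: a[fast]=0, fast++
slow=2 fast=7: a[fast]=0, fast++
slow=2 fast=8: a[fast]=2≠0 swap→a[2]=2, slow++,fast++

slow=3, fast=9, a=[4, 7, 2, 0, 0, 0, 0, 0, 0, 0, 0]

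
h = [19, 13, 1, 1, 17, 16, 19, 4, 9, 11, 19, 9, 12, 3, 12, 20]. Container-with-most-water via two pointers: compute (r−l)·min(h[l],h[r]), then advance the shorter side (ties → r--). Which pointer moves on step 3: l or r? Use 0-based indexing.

l

l=0 r=15: min(19,20)*15=285 best=285 *, l++
l=1 r=15: min(13,20)*14=182 best=285, l++
l=2 r=15: min(1,20)*13=13 best=285, l++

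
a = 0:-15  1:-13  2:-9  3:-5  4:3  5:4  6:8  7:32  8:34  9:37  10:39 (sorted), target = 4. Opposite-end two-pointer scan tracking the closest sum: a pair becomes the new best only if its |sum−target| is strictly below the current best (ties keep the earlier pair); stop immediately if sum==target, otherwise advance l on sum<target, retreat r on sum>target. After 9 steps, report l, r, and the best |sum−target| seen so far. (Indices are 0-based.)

l=0 r=10: -15+39=24 d=20 *, r--
l=0 r=9: -15+37=22 d=18 *, r--
l=0 r=8: -15+34=19 d=15 *, r--
l=0 r=7: -15+32=17 d=13 *, r--
l=0 r=6: -15+8=-7 d=11 *, l++
l=1 r=6: -13+8=-5 d=9 *, l++
l=2 r=6: -9+8=-1 d=5 *, l++
l=3 r=6: -5+8=3 d=1 *, l++
l=4 r=6: 3+8=11 d=7, r--

l=4, r=5, best |Δ|=1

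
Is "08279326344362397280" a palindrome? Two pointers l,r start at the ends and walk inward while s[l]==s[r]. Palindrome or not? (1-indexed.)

l=1 r=20: '0'=='0', l++,r--
l=2 r=19: '8'=='8', l++,r--
l=3 r=18: '2'=='2', l++,r--
l=4 r=17: '7'=='7', l++,r--
l=5 r=16: '9'=='9', l++,r--
l=6 r=15: '3'=='3', l++,r--
l=7 r=14: '2'=='2', l++,r--
l=8 r=13: '6'=='6', l++,r--
l=9 r=12: '3'=='3', l++,r--
l=10 r=11: '4'=='4', l++,r--

palindrome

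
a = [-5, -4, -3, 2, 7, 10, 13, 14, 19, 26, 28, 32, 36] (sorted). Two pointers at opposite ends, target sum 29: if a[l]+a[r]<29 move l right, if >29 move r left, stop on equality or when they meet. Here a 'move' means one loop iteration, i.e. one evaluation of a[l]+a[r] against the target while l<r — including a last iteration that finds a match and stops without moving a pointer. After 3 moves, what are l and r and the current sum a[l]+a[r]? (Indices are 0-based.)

l=2, r=11, sum=29

[0,12] -5+36=31 >29 → r--
[0,11] -5+32=27 <29 → l++
[1,11] -4+32=28 <29 → l++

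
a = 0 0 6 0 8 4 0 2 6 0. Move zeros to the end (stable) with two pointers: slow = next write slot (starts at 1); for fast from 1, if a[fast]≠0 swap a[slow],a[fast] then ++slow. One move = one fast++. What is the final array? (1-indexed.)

(s=1,f=1) a[fast]=0 → fast++
(s=1,f=2) a[fast]=0 → fast++
(s=1,f=3) a[fast]=6≠0 swap→a[1]=6 → slow++,fast++
(s=2,f=4) a[fast]=0 → fast++
(s=2,f=5) a[fast]=8≠0 swap→a[2]=8 → slow++,fast++
(s=3,f=6) a[fast]=4≠0 swap→a[3]=4 → slow++,fast++
(s=4,f=7) a[fast]=0 → fast++
(s=4,f=8) a[fast]=2≠0 swap→a[4]=2 → slow++,fast++
(s=5,f=9) a[fast]=6≠0 swap→a[5]=6 → slow++,fast++
(s=6,f=10) a[fast]=0 → fast++

[6, 8, 4, 2, 6, 0, 0, 0, 0, 0]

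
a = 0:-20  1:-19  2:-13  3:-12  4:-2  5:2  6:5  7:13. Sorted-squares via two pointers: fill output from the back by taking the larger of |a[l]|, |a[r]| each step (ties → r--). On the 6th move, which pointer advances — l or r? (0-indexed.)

r

l=0 r=7: |-20|>|13| out[7]=400, l++
l=1 r=7: |-19|>|13| out[6]=361, l++
l=2 r=7: |-13|<=|13| out[5]=169, r--
l=2 r=6: |-13|>|5| out[4]=169, l++
l=3 r=6: |-12|>|5| out[3]=144, l++
l=4 r=6: |-2|<=|5| out[2]=25, r--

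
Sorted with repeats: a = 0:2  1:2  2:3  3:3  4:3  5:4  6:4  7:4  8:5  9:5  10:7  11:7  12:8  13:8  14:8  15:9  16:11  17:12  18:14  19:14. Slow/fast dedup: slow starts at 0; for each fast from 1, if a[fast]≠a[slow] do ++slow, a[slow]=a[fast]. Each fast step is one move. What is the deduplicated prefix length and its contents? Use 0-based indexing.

length 10; prefix = [2, 3, 4, 5, 7, 8, 9, 11, 12, 14]

(s=0,f=1) a[fast]=2=a[slow] dup → fast++
(s=0,f=2) a[fast]=3≠a[slow]=2 write a[1]=3 → slow++,fast++
(s=1,f=3) a[fast]=3=a[slow] dup → fast++
(s=1,f=4) a[fast]=3=a[slow] dup → fast++
(s=1,f=5) a[fast]=4≠a[slow]=3 write a[2]=4 → slow++,fast++
(s=2,f=6) a[fast]=4=a[slow] dup → fast++
(s=2,f=7) a[fast]=4=a[slow] dup → fast++
(s=2,f=8) a[fast]=5≠a[slow]=4 write a[3]=5 → slow++,fast++
(s=3,f=9) a[fast]=5=a[slow] dup → fast++
(s=3,f=10) a[fast]=7≠a[slow]=5 write a[4]=7 → slow++,fast++
(s=4,f=11) a[fast]=7=a[slow] dup → fast++
(s=4,f=12) a[fast]=8≠a[slow]=7 write a[5]=8 → slow++,fast++
(s=5,f=13) a[fast]=8=a[slow] dup → fast++
(s=5,f=14) a[fast]=8=a[slow] dup → fast++
(s=5,f=15) a[fast]=9≠a[slow]=8 write a[6]=9 → slow++,fast++
(s=6,f=16) a[fast]=11≠a[slow]=9 write a[7]=11 → slow++,fast++
(s=7,f=17) a[fast]=12≠a[slow]=11 write a[8]=12 → slow++,fast++
(s=8,f=18) a[fast]=14≠a[slow]=12 write a[9]=14 → slow++,fast++
(s=9,f=19) a[fast]=14=a[slow] dup → fast++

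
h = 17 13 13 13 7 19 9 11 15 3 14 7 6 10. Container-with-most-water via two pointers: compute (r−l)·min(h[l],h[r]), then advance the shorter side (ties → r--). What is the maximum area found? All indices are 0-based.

max area = 140

[0,13] min(17,10)*13=130 best=130 * → r--
[0,12] min(17,6)*12=72 best=130 → r--
[0,11] min(17,7)*11=77 best=130 → r--
[0,10] min(17,14)*10=140 best=140 * → r--
[0,9] min(17,3)*9=27 best=140 → r--
[0,8] min(17,15)*8=120 best=140 → r--
[0,7] min(17,11)*7=77 best=140 → r--
[0,6] min(17,9)*6=54 best=140 → r--
[0,5] min(17,19)*5=85 best=140 → l++
[1,5] min(13,19)*4=52 best=140 → l++
[2,5] min(13,19)*3=39 best=140 → l++
[3,5] min(13,19)*2=26 best=140 → l++
[4,5] min(7,19)*1=7 best=140 → l++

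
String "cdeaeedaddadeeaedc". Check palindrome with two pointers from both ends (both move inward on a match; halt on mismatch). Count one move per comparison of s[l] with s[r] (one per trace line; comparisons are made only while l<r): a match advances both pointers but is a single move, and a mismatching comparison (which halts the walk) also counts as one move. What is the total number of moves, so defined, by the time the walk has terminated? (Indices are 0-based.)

l=0 r=17: 'c'=='c', l++,r--
l=1 r=16: 'd'=='d', l++,r--
l=2 r=15: 'e'=='e', l++,r--
l=3 r=14: 'a'=='a', l++,r--
l=4 r=13: 'e'=='e', l++,r--
l=5 r=12: 'e'=='e', l++,r--
l=6 r=11: 'd'=='d', l++,r--
l=7 r=10: 'a'=='a', l++,r--
l=8 r=9: 'd'=='d', l++,r--

9 moves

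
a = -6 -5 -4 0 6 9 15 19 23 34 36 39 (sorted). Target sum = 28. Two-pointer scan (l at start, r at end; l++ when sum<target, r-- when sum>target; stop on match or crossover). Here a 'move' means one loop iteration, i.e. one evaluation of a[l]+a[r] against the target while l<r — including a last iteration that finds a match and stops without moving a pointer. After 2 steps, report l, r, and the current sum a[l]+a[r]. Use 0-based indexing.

l=0, r=9, sum=28

l=0 r=11: -6+39=33 >28, r--
l=0 r=10: -6+36=30 >28, r--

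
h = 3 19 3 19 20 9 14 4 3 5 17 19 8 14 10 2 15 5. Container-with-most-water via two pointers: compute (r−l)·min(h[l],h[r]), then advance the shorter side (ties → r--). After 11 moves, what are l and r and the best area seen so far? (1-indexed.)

l=2, r=8, best area=225

l=1 r=18: min(3,5)*17=51 best=51 *, l++
l=2 r=18: min(19,5)*16=80 best=80 *, r--
l=2 r=17: min(19,15)*15=225 best=225 *, r--
l=2 r=16: min(19,2)*14=28 best=225, r--
l=2 r=15: min(19,10)*13=130 best=225, r--
l=2 r=14: min(19,14)*12=168 best=225, r--
l=2 r=13: min(19,8)*11=88 best=225, r--
l=2 r=12: min(19,19)*10=190 best=225, r--
l=2 r=11: min(19,17)*9=153 best=225, r--
l=2 r=10: min(19,5)*8=40 best=225, r--
l=2 r=9: min(19,3)*7=21 best=225, r--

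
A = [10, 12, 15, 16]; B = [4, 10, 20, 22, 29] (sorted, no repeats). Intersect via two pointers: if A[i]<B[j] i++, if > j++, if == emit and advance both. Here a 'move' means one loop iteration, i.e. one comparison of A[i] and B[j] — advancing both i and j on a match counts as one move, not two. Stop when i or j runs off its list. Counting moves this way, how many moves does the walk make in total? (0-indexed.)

i=0 j=0: 10>4, j++
i=0 j=1: 10==10 emit, i++,j++
i=1 j=2: 12<20, i++
i=2 j=2: 15<20, i++
i=3 j=2: 16<20, i++

5 moves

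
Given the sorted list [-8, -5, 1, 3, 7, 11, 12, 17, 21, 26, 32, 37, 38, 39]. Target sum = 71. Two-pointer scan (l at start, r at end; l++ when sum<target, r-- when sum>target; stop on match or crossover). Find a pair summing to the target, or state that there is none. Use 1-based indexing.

(32, 39)

[1,14] -8+39=31 <71 → l++
[2,14] -5+39=34 <71 → l++
[3,14] 1+39=40 <71 → l++
[4,14] 3+39=42 <71 → l++
[5,14] 7+39=46 <71 → l++
[6,14] 11+39=50 <71 → l++
[7,14] 12+39=51 <71 → l++
[8,14] 17+39=56 <71 → l++
[9,14] 21+39=60 <71 → l++
[10,14] 26+39=65 <71 → l++
[11,14] 32+39=71 → found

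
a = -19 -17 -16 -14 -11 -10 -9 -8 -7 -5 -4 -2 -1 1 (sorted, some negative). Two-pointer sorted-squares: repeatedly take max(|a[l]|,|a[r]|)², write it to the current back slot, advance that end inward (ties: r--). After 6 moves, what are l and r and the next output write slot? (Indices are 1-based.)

l=1 r=14: |-19|>|1| out[14]=361, l++
l=2 r=14: |-17|>|1| out[13]=289, l++
l=3 r=14: |-16|>|1| out[12]=256, l++
l=4 r=14: |-14|>|1| out[11]=196, l++
l=5 r=14: |-11|>|1| out[10]=121, l++
l=6 r=14: |-10|>|1| out[9]=100, l++

l=7, r=14, next write slot=8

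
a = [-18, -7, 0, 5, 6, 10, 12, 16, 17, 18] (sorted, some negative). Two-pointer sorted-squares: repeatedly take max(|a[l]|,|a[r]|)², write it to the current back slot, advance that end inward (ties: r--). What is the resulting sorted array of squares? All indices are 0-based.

l=0 r=9: |-18|<=|18| out[9]=324, r--
l=0 r=8: |-18|>|17| out[8]=324, l++
l=1 r=8: |-7|<=|17| out[7]=289, r--
l=1 r=7: |-7|<=|16| out[6]=256, r--
l=1 r=6: |-7|<=|12| out[5]=144, r--
l=1 r=5: |-7|<=|10| out[4]=100, r--
l=1 r=4: |-7|>|6| out[3]=49, l++
l=2 r=4: |0|<=|6| out[2]=36, r--
l=2 r=3: |0|<=|5| out[1]=25, r--
l=2 r=2: |0|<=|0| out[0]=0, r--

[0, 25, 36, 49, 100, 144, 256, 289, 324, 324]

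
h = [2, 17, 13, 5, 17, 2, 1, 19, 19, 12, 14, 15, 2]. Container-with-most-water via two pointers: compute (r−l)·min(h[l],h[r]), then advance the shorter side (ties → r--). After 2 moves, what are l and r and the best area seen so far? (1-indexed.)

l=1 r=13: min(2,2)*12=24 best=24 *, r--
l=1 r=12: min(2,15)*11=22 best=24, l++

l=2, r=12, best area=24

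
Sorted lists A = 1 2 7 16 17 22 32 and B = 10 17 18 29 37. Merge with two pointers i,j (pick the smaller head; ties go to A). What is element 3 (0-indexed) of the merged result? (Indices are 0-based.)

merged[3] = 10

i=0 j=0: A[i]=1<=B[j]=10 take 1, i++
i=1 j=0: A[i]=2<=B[j]=10 take 2, i++
i=2 j=0: A[i]=7<=B[j]=10 take 7, i++
i=3 j=0: A[i]=16>B[j]=10 take 10, j++
i=3 j=1: A[i]=16<=B[j]=17 take 16, i++
i=4 j=1: A[i]=17<=B[j]=17 take 17, i++
i=5 j=1: A[i]=22>B[j]=17 take 17, j++
i=5 j=2: A[i]=22>B[j]=18 take 18, j++
i=5 j=3: A[i]=22<=B[j]=29 take 22, i++
i=6 j=3: A[i]=32>B[j]=29 take 29, j++
i=6 j=4: A[i]=32<=B[j]=37 take 32, i++
i=7 j=4: A done, take B[j]=37, j++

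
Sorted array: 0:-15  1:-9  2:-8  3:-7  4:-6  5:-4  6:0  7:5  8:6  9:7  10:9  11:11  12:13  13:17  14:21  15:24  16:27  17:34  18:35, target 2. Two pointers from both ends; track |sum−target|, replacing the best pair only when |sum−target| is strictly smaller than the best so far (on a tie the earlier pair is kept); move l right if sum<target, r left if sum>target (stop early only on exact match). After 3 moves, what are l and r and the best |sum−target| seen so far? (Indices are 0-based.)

l=0, r=15, best |Δ|=10

l=0 r=18: -15+35=20 d=18 *, r--
l=0 r=17: -15+34=19 d=17 *, r--
l=0 r=16: -15+27=12 d=10 *, r--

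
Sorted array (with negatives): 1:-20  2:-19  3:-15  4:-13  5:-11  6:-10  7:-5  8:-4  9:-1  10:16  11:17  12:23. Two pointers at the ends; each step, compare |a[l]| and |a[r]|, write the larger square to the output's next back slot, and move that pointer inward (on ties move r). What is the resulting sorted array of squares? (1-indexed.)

l=1 r=12: |-20|<=|23| out[12]=529, r--
l=1 r=11: |-20|>|17| out[11]=400, l++
l=2 r=11: |-19|>|17| out[10]=361, l++
l=3 r=11: |-15|<=|17| out[9]=289, r--
l=3 r=10: |-15|<=|16| out[8]=256, r--
l=3 r=9: |-15|>|-1| out[7]=225, l++
l=4 r=9: |-13|>|-1| out[6]=169, l++
l=5 r=9: |-11|>|-1| out[5]=121, l++
l=6 r=9: |-10|>|-1| out[4]=100, l++
l=7 r=9: |-5|>|-1| out[3]=25, l++
l=8 r=9: |-4|>|-1| out[2]=16, l++
l=9 r=9: |-1|<=|-1| out[1]=1, r--

[1, 16, 25, 100, 121, 169, 225, 256, 289, 361, 400, 529]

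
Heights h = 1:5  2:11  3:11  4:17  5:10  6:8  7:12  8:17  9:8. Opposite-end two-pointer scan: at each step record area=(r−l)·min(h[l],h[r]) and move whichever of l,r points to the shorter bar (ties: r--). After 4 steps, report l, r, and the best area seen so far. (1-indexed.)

l=1 r=9: min(5,8)*8=40 best=40 *, l++
l=2 r=9: min(11,8)*7=56 best=56 *, r--
l=2 r=8: min(11,17)*6=66 best=66 *, l++
l=3 r=8: min(11,17)*5=55 best=66, l++

l=4, r=8, best area=66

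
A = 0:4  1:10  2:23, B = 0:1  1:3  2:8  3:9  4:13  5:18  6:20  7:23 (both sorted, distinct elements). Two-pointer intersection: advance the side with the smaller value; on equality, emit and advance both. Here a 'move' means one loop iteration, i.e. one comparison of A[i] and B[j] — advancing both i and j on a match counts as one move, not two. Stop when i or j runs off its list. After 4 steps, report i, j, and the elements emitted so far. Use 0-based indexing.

i=0 j=0: 4>1, j++
i=0 j=1: 4>3, j++
i=0 j=2: 4<8, i++
i=1 j=2: 10>8, j++

i=1, j=3, emitted=[]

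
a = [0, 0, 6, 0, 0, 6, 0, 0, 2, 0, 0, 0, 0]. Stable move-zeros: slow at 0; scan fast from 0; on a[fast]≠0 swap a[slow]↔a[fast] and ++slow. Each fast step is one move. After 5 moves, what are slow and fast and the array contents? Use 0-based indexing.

slow=1, fast=5, a=[6, 0, 0, 0, 0, 6, 0, 0, 2, 0, 0, 0, 0]

slow=0 fast=0: a[fast]=0, fast++
slow=0 fast=1: a[fast]=0, fast++
slow=0 fast=2: a[fast]=6≠0 swap→a[0]=6, slow++,fast++
slow=1 fast=3: a[fast]=0, fast++
slow=1 fast=4: a[fast]=0, fast++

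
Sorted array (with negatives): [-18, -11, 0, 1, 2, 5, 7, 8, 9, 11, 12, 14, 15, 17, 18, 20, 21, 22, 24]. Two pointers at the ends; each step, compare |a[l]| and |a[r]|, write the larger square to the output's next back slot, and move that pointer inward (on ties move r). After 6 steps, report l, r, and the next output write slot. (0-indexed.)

[0,18] |-18|<=|24| out[18]=576 → r--
[0,17] |-18|<=|22| out[17]=484 → r--
[0,16] |-18|<=|21| out[16]=441 → r--
[0,15] |-18|<=|20| out[15]=400 → r--
[0,14] |-18|<=|18| out[14]=324 → r--
[0,13] |-18|>|17| out[13]=324 → l++

l=1, r=13, next write slot=12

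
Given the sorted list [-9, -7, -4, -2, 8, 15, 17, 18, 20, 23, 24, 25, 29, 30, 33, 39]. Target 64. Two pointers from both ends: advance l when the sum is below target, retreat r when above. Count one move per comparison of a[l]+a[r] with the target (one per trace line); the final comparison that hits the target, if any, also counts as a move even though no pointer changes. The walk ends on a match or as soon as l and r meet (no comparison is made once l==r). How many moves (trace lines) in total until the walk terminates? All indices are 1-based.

[1,16] -9+39=30 <64 → l++
[2,16] -7+39=32 <64 → l++
[3,16] -4+39=35 <64 → l++
[4,16] -2+39=37 <64 → l++
[5,16] 8+39=47 <64 → l++
[6,16] 15+39=54 <64 → l++
[7,16] 17+39=56 <64 → l++
[8,16] 18+39=57 <64 → l++
[9,16] 20+39=59 <64 → l++
[10,16] 23+39=62 <64 → l++
[11,16] 24+39=63 <64 → l++
[12,16] 25+39=64 → found

12 moves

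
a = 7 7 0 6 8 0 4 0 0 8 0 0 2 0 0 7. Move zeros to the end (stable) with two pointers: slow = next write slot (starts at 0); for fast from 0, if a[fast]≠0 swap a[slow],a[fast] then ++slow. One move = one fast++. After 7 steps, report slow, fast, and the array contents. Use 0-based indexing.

slow=5, fast=7, a=[7, 7, 6, 8, 4, 0, 0, 0, 0, 8, 0, 0, 2, 0, 0, 7]

(s=0,f=0) a[fast]=7≠0 swap→a[0]=7 → slow++,fast++
(s=1,f=1) a[fast]=7≠0 swap→a[1]=7 → slow++,fast++
(s=2,f=2) a[fast]=0 → fast++
(s=2,f=3) a[fast]=6≠0 swap→a[2]=6 → slow++,fast++
(s=3,f=4) a[fast]=8≠0 swap→a[3]=8 → slow++,fast++
(s=4,f=5) a[fast]=0 → fast++
(s=4,f=6) a[fast]=4≠0 swap→a[4]=4 → slow++,fast++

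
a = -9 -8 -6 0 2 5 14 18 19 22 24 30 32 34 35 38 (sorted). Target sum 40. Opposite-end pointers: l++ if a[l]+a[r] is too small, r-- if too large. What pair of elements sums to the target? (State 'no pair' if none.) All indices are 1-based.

[1,16] -9+38=29 <40 → l++
[2,16] -8+38=30 <40 → l++
[3,16] -6+38=32 <40 → l++
[4,16] 0+38=38 <40 → l++
[5,16] 2+38=40 → found

(2, 38)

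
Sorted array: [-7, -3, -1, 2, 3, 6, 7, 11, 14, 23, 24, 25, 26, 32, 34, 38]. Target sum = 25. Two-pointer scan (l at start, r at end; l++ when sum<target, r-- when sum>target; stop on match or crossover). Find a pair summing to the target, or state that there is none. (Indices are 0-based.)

l=0 r=15: -7+38=31 >25, r--
l=0 r=14: -7+34=27 >25, r--
l=0 r=13: -7+32=25, found

(-7, 32)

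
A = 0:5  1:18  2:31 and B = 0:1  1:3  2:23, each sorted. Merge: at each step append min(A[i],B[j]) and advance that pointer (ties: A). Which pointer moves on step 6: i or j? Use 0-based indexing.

i

[i=0,j=0] A[i]=5>B[j]=1 take 1 → j++
[i=0,j=1] A[i]=5>B[j]=3 take 3 → j++
[i=0,j=2] A[i]=5<=B[j]=23 take 5 → i++
[i=1,j=2] A[i]=18<=B[j]=23 take 18 → i++
[i=2,j=2] A[i]=31>B[j]=23 take 23 → j++
[i=2,j=3] B done, take A[i]=31 → i++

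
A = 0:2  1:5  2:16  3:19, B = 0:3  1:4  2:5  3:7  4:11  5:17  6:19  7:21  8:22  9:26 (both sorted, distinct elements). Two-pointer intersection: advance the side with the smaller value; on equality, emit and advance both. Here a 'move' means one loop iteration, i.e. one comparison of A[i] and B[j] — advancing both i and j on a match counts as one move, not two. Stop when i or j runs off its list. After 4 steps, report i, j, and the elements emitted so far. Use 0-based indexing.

[i=0,j=0] 2<3 → i++
[i=1,j=0] 5>3 → j++
[i=1,j=1] 5>4 → j++
[i=1,j=2] 5==5 emit → i++,j++

i=2, j=3, emitted=[5]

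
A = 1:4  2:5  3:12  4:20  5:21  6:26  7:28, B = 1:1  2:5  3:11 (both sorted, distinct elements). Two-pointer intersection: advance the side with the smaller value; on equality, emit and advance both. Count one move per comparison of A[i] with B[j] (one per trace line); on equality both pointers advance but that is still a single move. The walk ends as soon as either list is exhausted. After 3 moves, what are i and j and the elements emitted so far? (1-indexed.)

i=3, j=3, emitted=[5]

[i=1,j=1] 4>1 → j++
[i=1,j=2] 4<5 → i++
[i=2,j=2] 5==5 emit → i++,j++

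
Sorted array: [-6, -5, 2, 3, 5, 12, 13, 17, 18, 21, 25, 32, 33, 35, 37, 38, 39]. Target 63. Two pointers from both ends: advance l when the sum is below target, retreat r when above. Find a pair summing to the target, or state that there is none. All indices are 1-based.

(25, 38)

[1,17] -6+39=33 <63 → l++
[2,17] -5+39=34 <63 → l++
[3,17] 2+39=41 <63 → l++
[4,17] 3+39=42 <63 → l++
[5,17] 5+39=44 <63 → l++
[6,17] 12+39=51 <63 → l++
[7,17] 13+39=52 <63 → l++
[8,17] 17+39=56 <63 → l++
[9,17] 18+39=57 <63 → l++
[10,17] 21+39=60 <63 → l++
[11,17] 25+39=64 >63 → r--
[11,16] 25+38=63 → found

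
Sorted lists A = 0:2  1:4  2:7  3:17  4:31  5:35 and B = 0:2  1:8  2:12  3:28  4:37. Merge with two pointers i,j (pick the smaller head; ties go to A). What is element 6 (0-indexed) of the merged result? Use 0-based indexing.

merged[6] = 17

i=0 j=0: A[i]=2<=B[j]=2 take 2, i++
i=1 j=0: A[i]=4>B[j]=2 take 2, j++
i=1 j=1: A[i]=4<=B[j]=8 take 4, i++
i=2 j=1: A[i]=7<=B[j]=8 take 7, i++
i=3 j=1: A[i]=17>B[j]=8 take 8, j++
i=3 j=2: A[i]=17>B[j]=12 take 12, j++
i=3 j=3: A[i]=17<=B[j]=28 take 17, i++
i=4 j=3: A[i]=31>B[j]=28 take 28, j++
i=4 j=4: A[i]=31<=B[j]=37 take 31, i++
i=5 j=4: A[i]=35<=B[j]=37 take 35, i++
i=6 j=4: A done, take B[j]=37, j++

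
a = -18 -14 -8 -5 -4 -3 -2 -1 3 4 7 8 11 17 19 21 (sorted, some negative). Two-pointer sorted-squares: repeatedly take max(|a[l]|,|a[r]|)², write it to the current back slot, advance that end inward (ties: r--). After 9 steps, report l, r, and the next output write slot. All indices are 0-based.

l=3, r=9, next write slot=6

l=0 r=15: |-18|<=|21| out[15]=441, r--
l=0 r=14: |-18|<=|19| out[14]=361, r--
l=0 r=13: |-18|>|17| out[13]=324, l++
l=1 r=13: |-14|<=|17| out[12]=289, r--
l=1 r=12: |-14|>|11| out[11]=196, l++
l=2 r=12: |-8|<=|11| out[10]=121, r--
l=2 r=11: |-8|<=|8| out[9]=64, r--
l=2 r=10: |-8|>|7| out[8]=64, l++
l=3 r=10: |-5|<=|7| out[7]=49, r--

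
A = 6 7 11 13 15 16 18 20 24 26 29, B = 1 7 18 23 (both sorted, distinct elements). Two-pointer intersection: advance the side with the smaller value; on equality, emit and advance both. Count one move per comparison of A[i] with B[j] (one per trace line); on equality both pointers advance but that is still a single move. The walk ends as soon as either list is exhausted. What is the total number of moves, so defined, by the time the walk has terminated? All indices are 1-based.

i=1 j=1: 6>1, j++
i=1 j=2: 6<7, i++
i=2 j=2: 7==7 emit, i++,j++
i=3 j=3: 11<18, i++
i=4 j=3: 13<18, i++
i=5 j=3: 15<18, i++
i=6 j=3: 16<18, i++
i=7 j=3: 18==18 emit, i++,j++
i=8 j=4: 20<23, i++
i=9 j=4: 24>23, j++

10 moves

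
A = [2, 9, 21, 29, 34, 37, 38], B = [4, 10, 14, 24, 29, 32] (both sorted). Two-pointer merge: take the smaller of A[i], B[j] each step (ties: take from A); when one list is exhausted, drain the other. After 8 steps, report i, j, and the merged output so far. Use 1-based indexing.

[i=1,j=1] A[i]=2<=B[j]=4 take 2 → i++
[i=2,j=1] A[i]=9>B[j]=4 take 4 → j++
[i=2,j=2] A[i]=9<=B[j]=10 take 9 → i++
[i=3,j=2] A[i]=21>B[j]=10 take 10 → j++
[i=3,j=3] A[i]=21>B[j]=14 take 14 → j++
[i=3,j=4] A[i]=21<=B[j]=24 take 21 → i++
[i=4,j=4] A[i]=29>B[j]=24 take 24 → j++
[i=4,j=5] A[i]=29<=B[j]=29 take 29 → i++

i=5, j=5, merged so far=[2, 4, 9, 10, 14, 21, 24, 29]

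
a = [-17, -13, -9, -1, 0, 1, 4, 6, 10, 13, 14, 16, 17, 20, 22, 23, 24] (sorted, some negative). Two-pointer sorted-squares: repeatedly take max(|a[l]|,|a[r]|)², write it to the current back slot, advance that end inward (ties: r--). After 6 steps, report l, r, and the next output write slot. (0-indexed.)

l=1, r=11, next write slot=10

l=0 r=16: |-17|<=|24| out[16]=576, r--
l=0 r=15: |-17|<=|23| out[15]=529, r--
l=0 r=14: |-17|<=|22| out[14]=484, r--
l=0 r=13: |-17|<=|20| out[13]=400, r--
l=0 r=12: |-17|<=|17| out[12]=289, r--
l=0 r=11: |-17|>|16| out[11]=289, l++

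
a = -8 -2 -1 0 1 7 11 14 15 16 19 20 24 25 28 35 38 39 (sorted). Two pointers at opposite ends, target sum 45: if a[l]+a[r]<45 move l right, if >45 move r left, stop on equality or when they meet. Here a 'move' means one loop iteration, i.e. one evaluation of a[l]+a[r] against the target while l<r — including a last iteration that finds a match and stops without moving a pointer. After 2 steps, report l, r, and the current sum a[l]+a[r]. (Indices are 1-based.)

[1,18] -8+39=31 <45 → l++
[2,18] -2+39=37 <45 → l++

l=3, r=18, sum=38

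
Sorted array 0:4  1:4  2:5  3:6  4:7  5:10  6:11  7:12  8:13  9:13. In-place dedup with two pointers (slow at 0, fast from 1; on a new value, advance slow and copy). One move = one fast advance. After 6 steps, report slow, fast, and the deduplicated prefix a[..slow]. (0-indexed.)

slow=5, fast=7, prefix=[4, 5, 6, 7, 10, 11]

(s=0,f=1) a[fast]=4=a[slow] dup → fast++
(s=0,f=2) a[fast]=5≠a[slow]=4 write a[1]=5 → slow++,fast++
(s=1,f=3) a[fast]=6≠a[slow]=5 write a[2]=6 → slow++,fast++
(s=2,f=4) a[fast]=7≠a[slow]=6 write a[3]=7 → slow++,fast++
(s=3,f=5) a[fast]=10≠a[slow]=7 write a[4]=10 → slow++,fast++
(s=4,f=6) a[fast]=11≠a[slow]=10 write a[5]=11 → slow++,fast++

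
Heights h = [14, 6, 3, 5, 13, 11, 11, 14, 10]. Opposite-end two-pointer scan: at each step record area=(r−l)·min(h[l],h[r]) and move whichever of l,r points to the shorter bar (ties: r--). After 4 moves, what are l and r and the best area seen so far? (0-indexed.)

l=0, r=4, best area=98

l=0 r=8: min(14,10)*8=80 best=80 *, r--
l=0 r=7: min(14,14)*7=98 best=98 *, r--
l=0 r=6: min(14,11)*6=66 best=98, r--
l=0 r=5: min(14,11)*5=55 best=98, r--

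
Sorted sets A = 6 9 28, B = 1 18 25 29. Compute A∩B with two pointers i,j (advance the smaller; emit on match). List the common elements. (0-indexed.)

[i=0,j=0] 6>1 → j++
[i=0,j=1] 6<18 → i++
[i=1,j=1] 9<18 → i++
[i=2,j=1] 28>18 → j++
[i=2,j=2] 28>25 → j++
[i=2,j=3] 28<29 → i++

intersection = []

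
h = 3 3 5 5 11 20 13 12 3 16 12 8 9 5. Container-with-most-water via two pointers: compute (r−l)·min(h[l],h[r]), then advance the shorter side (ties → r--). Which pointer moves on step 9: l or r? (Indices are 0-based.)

r

[0,13] min(3,5)*13=39 best=39 * → l++
[1,13] min(3,5)*12=36 best=39 → l++
[2,13] min(5,5)*11=55 best=55 * → r--
[2,12] min(5,9)*10=50 best=55 → l++
[3,12] min(5,9)*9=45 best=55 → l++
[4,12] min(11,9)*8=72 best=72 * → r--
[4,11] min(11,8)*7=56 best=72 → r--
[4,10] min(11,12)*6=66 best=72 → l++
[5,10] min(20,12)*5=60 best=72 → r--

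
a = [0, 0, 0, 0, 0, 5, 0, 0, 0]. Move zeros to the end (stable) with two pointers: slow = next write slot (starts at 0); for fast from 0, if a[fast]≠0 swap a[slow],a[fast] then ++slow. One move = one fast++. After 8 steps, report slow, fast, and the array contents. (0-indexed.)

slow=1, fast=8, a=[5, 0, 0, 0, 0, 0, 0, 0, 0]

slow=0 fast=0: a[fast]=0, fast++
slow=0 fast=1: a[fast]=0, fast++
slow=0 fast=2: a[fast]=0, fast++
slow=0 fast=3: a[fast]=0, fast++
slow=0 fast=4: a[fast]=0, fast++
slow=0 fast=5: a[fast]=5≠0 swap→a[0]=5, slow++,fast++
slow=1 fast=6: a[fast]=0, fast++
slow=1 fast=7: a[fast]=0, fast++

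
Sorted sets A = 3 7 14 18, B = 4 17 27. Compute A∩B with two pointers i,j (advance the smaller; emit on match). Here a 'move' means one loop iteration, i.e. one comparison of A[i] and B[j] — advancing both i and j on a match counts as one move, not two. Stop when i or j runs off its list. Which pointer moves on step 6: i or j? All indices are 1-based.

[i=1,j=1] 3<4 → i++
[i=2,j=1] 7>4 → j++
[i=2,j=2] 7<17 → i++
[i=3,j=2] 14<17 → i++
[i=4,j=2] 18>17 → j++
[i=4,j=3] 18<27 → i++

i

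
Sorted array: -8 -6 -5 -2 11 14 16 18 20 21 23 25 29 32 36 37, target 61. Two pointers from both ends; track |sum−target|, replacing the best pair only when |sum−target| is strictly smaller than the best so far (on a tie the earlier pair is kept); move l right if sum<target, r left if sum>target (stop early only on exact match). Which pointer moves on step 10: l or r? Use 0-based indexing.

l

[0,15] -8+37=29 d=32 * → l++
[1,15] -6+37=31 d=30 * → l++
[2,15] -5+37=32 d=29 * → l++
[3,15] -2+37=35 d=26 * → l++
[4,15] 11+37=48 d=13 * → l++
[5,15] 14+37=51 d=10 * → l++
[6,15] 16+37=53 d=8 * → l++
[7,15] 18+37=55 d=6 * → l++
[8,15] 20+37=57 d=4 * → l++
[9,15] 21+37=58 d=3 * → l++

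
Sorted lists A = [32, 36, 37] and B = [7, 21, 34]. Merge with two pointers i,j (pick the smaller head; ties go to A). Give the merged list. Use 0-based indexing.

[7, 21, 32, 34, 36, 37]

i=0 j=0: A[i]=32>B[j]=7 take 7, j++
i=0 j=1: A[i]=32>B[j]=21 take 21, j++
i=0 j=2: A[i]=32<=B[j]=34 take 32, i++
i=1 j=2: A[i]=36>B[j]=34 take 34, j++
i=1 j=3: B done, take A[i]=36, i++
i=2 j=3: B done, take A[i]=37, i++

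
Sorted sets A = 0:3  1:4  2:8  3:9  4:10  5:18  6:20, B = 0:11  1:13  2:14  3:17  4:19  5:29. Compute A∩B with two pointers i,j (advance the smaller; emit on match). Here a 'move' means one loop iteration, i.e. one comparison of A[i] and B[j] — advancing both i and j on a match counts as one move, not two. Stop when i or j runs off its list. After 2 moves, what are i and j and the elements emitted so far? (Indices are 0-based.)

i=2, j=0, emitted=[]

i=0 j=0: 3<11, i++
i=1 j=0: 4<11, i++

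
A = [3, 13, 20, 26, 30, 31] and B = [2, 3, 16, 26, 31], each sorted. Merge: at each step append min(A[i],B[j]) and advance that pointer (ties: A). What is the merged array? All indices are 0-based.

i=0 j=0: A[i]=3>B[j]=2 take 2, j++
i=0 j=1: A[i]=3<=B[j]=3 take 3, i++
i=1 j=1: A[i]=13>B[j]=3 take 3, j++
i=1 j=2: A[i]=13<=B[j]=16 take 13, i++
i=2 j=2: A[i]=20>B[j]=16 take 16, j++
i=2 j=3: A[i]=20<=B[j]=26 take 20, i++
i=3 j=3: A[i]=26<=B[j]=26 take 26, i++
i=4 j=3: A[i]=30>B[j]=26 take 26, j++
i=4 j=4: A[i]=30<=B[j]=31 take 30, i++
i=5 j=4: A[i]=31<=B[j]=31 take 31, i++
i=6 j=4: A done, take B[j]=31, j++

[2, 3, 3, 13, 16, 20, 26, 26, 30, 31, 31]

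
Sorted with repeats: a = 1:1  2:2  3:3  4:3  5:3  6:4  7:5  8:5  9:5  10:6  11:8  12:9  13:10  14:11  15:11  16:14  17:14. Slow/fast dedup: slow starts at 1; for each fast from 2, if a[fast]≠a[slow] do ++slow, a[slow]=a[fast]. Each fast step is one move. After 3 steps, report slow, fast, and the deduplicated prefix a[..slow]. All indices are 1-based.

slow=3, fast=5, prefix=[1, 2, 3]

slow=1 fast=2: a[fast]=2≠a[slow]=1 write a[2]=2, slow++,fast++
slow=2 fast=3: a[fast]=3≠a[slow]=2 write a[3]=3, slow++,fast++
slow=3 fast=4: a[fast]=3=a[slow] dup, fast++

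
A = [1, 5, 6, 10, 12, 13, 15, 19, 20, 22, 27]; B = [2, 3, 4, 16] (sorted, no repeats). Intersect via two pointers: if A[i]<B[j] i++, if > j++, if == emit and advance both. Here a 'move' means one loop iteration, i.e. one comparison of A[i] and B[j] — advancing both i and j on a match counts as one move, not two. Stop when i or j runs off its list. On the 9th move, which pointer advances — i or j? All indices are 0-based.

i

[i=0,j=0] 1<2 → i++
[i=1,j=0] 5>2 → j++
[i=1,j=1] 5>3 → j++
[i=1,j=2] 5>4 → j++
[i=1,j=3] 5<16 → i++
[i=2,j=3] 6<16 → i++
[i=3,j=3] 10<16 → i++
[i=4,j=3] 12<16 → i++
[i=5,j=3] 13<16 → i++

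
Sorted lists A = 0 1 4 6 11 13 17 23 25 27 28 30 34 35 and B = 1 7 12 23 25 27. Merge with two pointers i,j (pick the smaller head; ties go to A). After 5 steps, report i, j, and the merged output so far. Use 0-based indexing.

i=4, j=1, merged so far=[0, 1, 1, 4, 6]

i=0 j=0: A[i]=0<=B[j]=1 take 0, i++
i=1 j=0: A[i]=1<=B[j]=1 take 1, i++
i=2 j=0: A[i]=4>B[j]=1 take 1, j++
i=2 j=1: A[i]=4<=B[j]=7 take 4, i++
i=3 j=1: A[i]=6<=B[j]=7 take 6, i++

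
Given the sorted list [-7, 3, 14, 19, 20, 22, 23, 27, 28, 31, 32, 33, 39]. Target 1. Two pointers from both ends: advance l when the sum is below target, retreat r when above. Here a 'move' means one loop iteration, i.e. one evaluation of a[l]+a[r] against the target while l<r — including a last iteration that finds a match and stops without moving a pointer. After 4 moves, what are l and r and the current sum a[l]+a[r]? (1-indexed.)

l=1 r=13: -7+39=32 >1, r--
l=1 r=12: -7+33=26 >1, r--
l=1 r=11: -7+32=25 >1, r--
l=1 r=10: -7+31=24 >1, r--

l=1, r=9, sum=21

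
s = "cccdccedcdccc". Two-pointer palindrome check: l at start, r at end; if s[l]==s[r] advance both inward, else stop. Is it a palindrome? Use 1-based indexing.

[1,13] 'c'=='c' → l++,r--
[2,12] 'c'=='c' → l++,r--
[3,11] 'c'=='c' → l++,r--
[4,10] 'd'=='d' → l++,r--
[5,9] 'c'=='c' → l++,r--
[6,8] 'c'!='d' → stop

not a palindrome (mismatch at 6,8)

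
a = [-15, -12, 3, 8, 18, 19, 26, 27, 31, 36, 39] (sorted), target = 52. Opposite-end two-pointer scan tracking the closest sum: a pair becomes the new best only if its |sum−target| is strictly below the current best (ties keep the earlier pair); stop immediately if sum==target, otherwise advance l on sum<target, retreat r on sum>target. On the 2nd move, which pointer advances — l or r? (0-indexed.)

l=0 r=10: -15+39=24 d=28 *, l++
l=1 r=10: -12+39=27 d=25 *, l++

l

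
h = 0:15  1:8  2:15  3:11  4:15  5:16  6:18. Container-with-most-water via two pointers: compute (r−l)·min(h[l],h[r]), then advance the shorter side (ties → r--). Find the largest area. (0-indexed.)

l=0 r=6: min(15,18)*6=90 best=90 *, l++
l=1 r=6: min(8,18)*5=40 best=90, l++
l=2 r=6: min(15,18)*4=60 best=90, l++
l=3 r=6: min(11,18)*3=33 best=90, l++
l=4 r=6: min(15,18)*2=30 best=90, l++
l=5 r=6: min(16,18)*1=16 best=90, l++

max area = 90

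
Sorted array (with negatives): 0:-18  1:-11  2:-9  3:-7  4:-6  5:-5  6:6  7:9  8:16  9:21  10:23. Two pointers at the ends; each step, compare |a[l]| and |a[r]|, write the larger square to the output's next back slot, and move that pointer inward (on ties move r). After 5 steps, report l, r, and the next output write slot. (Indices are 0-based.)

l=0 r=10: |-18|<=|23| out[10]=529, r--
l=0 r=9: |-18|<=|21| out[9]=441, r--
l=0 r=8: |-18|>|16| out[8]=324, l++
l=1 r=8: |-11|<=|16| out[7]=256, r--
l=1 r=7: |-11|>|9| out[6]=121, l++

l=2, r=7, next write slot=5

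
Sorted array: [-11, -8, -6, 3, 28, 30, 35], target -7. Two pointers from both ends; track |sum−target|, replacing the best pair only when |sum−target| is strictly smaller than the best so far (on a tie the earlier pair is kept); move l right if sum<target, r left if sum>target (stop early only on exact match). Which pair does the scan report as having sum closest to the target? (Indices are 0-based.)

pair (-11, 3) with sum -8 (|Δ|=1)

l=0 r=6: -11+35=24 d=31 *, r--
l=0 r=5: -11+30=19 d=26 *, r--
l=0 r=4: -11+28=17 d=24 *, r--
l=0 r=3: -11+3=-8 d=1 *, l++
l=1 r=3: -8+3=-5 d=2, r--
l=1 r=2: -8+-6=-14 d=7, l++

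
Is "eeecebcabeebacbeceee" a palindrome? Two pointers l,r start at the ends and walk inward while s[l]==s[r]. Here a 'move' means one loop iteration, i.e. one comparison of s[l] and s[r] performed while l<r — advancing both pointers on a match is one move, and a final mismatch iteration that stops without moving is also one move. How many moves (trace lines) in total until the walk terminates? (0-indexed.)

[0,19] 'e'=='e' → l++,r--
[1,18] 'e'=='e' → l++,r--
[2,17] 'e'=='e' → l++,r--
[3,16] 'c'=='c' → l++,r--
[4,15] 'e'=='e' → l++,r--
[5,14] 'b'=='b' → l++,r--
[6,13] 'c'=='c' → l++,r--
[7,12] 'a'=='a' → l++,r--
[8,11] 'b'=='b' → l++,r--
[9,10] 'e'=='e' → l++,r--

10 moves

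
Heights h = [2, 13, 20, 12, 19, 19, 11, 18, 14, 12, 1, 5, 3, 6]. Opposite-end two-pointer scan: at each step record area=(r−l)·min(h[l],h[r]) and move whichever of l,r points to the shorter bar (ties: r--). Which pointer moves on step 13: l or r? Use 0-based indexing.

l=0 r=13: min(2,6)*13=26 best=26 *, l++
l=1 r=13: min(13,6)*12=72 best=72 *, r--
l=1 r=12: min(13,3)*11=33 best=72, r--
l=1 r=11: min(13,5)*10=50 best=72, r--
l=1 r=10: min(13,1)*9=9 best=72, r--
l=1 r=9: min(13,12)*8=96 best=96 *, r--
l=1 r=8: min(13,14)*7=91 best=96, l++
l=2 r=8: min(20,14)*6=84 best=96, r--
l=2 r=7: min(20,18)*5=90 best=96, r--
l=2 r=6: min(20,11)*4=44 best=96, r--
l=2 r=5: min(20,19)*3=57 best=96, r--
l=2 r=4: min(20,19)*2=38 best=96, r--
l=2 r=3: min(20,12)*1=12 best=96, r--

r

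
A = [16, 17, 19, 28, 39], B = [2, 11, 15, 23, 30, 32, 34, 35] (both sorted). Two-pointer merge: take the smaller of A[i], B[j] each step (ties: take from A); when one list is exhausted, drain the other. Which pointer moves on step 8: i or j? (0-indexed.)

i=0 j=0: A[i]=16>B[j]=2 take 2, j++
i=0 j=1: A[i]=16>B[j]=11 take 11, j++
i=0 j=2: A[i]=16>B[j]=15 take 15, j++
i=0 j=3: A[i]=16<=B[j]=23 take 16, i++
i=1 j=3: A[i]=17<=B[j]=23 take 17, i++
i=2 j=3: A[i]=19<=B[j]=23 take 19, i++
i=3 j=3: A[i]=28>B[j]=23 take 23, j++
i=3 j=4: A[i]=28<=B[j]=30 take 28, i++

i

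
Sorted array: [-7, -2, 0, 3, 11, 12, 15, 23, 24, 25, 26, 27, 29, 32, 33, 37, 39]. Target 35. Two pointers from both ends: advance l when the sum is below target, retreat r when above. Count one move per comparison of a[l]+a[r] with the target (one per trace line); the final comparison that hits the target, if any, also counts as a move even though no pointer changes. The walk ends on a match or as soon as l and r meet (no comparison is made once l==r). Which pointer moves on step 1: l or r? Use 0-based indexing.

[0,16] -7+39=32 <35 → l++

l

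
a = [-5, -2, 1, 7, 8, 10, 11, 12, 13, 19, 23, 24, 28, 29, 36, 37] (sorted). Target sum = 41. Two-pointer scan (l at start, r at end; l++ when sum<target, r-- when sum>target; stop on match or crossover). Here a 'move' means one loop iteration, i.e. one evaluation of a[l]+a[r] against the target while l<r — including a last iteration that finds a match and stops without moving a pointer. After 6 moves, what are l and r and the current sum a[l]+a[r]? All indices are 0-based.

[0,15] -5+37=32 <41 → l++
[1,15] -2+37=35 <41 → l++
[2,15] 1+37=38 <41 → l++
[3,15] 7+37=44 >41 → r--
[3,14] 7+36=43 >41 → r--
[3,13] 7+29=36 <41 → l++

l=4, r=13, sum=37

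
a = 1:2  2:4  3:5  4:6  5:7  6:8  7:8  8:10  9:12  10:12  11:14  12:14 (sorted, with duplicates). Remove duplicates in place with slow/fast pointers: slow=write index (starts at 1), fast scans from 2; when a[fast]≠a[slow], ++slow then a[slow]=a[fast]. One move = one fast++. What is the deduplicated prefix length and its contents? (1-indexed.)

(s=1,f=2) a[fast]=4≠a[slow]=2 write a[2]=4 → slow++,fast++
(s=2,f=3) a[fast]=5≠a[slow]=4 write a[3]=5 → slow++,fast++
(s=3,f=4) a[fast]=6≠a[slow]=5 write a[4]=6 → slow++,fast++
(s=4,f=5) a[fast]=7≠a[slow]=6 write a[5]=7 → slow++,fast++
(s=5,f=6) a[fast]=8≠a[slow]=7 write a[6]=8 → slow++,fast++
(s=6,f=7) a[fast]=8=a[slow] dup → fast++
(s=6,f=8) a[fast]=10≠a[slow]=8 write a[7]=10 → slow++,fast++
(s=7,f=9) a[fast]=12≠a[slow]=10 write a[8]=12 → slow++,fast++
(s=8,f=10) a[fast]=12=a[slow] dup → fast++
(s=8,f=11) a[fast]=14≠a[slow]=12 write a[9]=14 → slow++,fast++
(s=9,f=12) a[fast]=14=a[slow] dup → fast++

length 9; prefix = [2, 4, 5, 6, 7, 8, 10, 12, 14]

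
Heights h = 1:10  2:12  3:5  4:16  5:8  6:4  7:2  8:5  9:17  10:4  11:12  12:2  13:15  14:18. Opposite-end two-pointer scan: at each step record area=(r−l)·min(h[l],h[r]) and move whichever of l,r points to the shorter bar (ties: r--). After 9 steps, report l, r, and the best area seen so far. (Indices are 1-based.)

l=10, r=14, best area=160

l=1 r=14: min(10,18)*13=130 best=130 *, l++
l=2 r=14: min(12,18)*12=144 best=144 *, l++
l=3 r=14: min(5,18)*11=55 best=144, l++
l=4 r=14: min(16,18)*10=160 best=160 *, l++
l=5 r=14: min(8,18)*9=72 best=160, l++
l=6 r=14: min(4,18)*8=32 best=160, l++
l=7 r=14: min(2,18)*7=14 best=160, l++
l=8 r=14: min(5,18)*6=30 best=160, l++
l=9 r=14: min(17,18)*5=85 best=160, l++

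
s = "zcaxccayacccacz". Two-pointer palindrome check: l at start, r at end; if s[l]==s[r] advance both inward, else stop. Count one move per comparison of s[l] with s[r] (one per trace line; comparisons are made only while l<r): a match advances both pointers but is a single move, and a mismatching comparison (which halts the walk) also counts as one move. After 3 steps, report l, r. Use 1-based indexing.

l=4, r=12

l=1 r=15: 'z'=='z', l++,r--
l=2 r=14: 'c'=='c', l++,r--
l=3 r=13: 'a'=='a', l++,r--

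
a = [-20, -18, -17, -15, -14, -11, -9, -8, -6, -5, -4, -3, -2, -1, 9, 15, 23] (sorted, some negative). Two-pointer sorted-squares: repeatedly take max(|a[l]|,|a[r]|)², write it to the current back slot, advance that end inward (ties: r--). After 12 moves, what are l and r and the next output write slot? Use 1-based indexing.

l=10, r=14, next write slot=5

l=1 r=17: |-20|<=|23| out[17]=529, r--
l=1 r=16: |-20|>|15| out[16]=400, l++
l=2 r=16: |-18|>|15| out[15]=324, l++
l=3 r=16: |-17|>|15| out[14]=289, l++
l=4 r=16: |-15|<=|15| out[13]=225, r--
l=4 r=15: |-15|>|9| out[12]=225, l++
l=5 r=15: |-14|>|9| out[11]=196, l++
l=6 r=15: |-11|>|9| out[10]=121, l++
l=7 r=15: |-9|<=|9| out[9]=81, r--
l=7 r=14: |-9|>|-1| out[8]=81, l++
l=8 r=14: |-8|>|-1| out[7]=64, l++
l=9 r=14: |-6|>|-1| out[6]=36, l++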